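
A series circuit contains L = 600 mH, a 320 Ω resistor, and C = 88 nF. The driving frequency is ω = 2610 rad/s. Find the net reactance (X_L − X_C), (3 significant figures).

-2790 Ω

X_L = ωL = 1570 Ω
X_C = 1/(ωC) = 4350 Ω
X = 1570 − 4350 = -2790 Ω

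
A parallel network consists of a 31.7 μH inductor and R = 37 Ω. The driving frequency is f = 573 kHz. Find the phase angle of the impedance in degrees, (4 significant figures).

17.96°

ω = 2πf = 3.6e+06 rad/s
X_L = ωL = 114.1 Ω
Parallel: admittances add. Y = 1/R + 1/(jωL)
Y = (0.02703 − j0.008762) S
|Y| = 0.02841 S → |Z| = 1/|Y| = 35.20 Ω, ∠Z = −∠Y = 17.96°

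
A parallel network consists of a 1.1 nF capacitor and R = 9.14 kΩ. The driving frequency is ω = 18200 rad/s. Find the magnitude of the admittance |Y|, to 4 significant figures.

X_C = 1/(ωC) = 49950 Ω
Parallel: admittances add. Y = 1/R + jωC
Y = (0.0001094 + j2.002e-05) S
|Y| = 0.0001112 S → |Z| = 1/|Y| = 8991 Ω, ∠Z = −∠Y = -10.37°

111.2 μS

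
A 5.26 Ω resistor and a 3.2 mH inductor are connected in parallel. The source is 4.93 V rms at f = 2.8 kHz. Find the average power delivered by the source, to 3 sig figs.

ω = 2πf = 17590 rad/s
X_L = ωL = 56.3 Ω
Parallel: admittances add. Y = 1/R + 1/(jωL)
Y = (0.190 − j0.0178) S
|Y| = 0.191 S → |Z| = 1/|Y| = 5.24 Ω, ∠Z = −∠Y = 5.34°
I = V/|Z| = 941 mA
P = VI cos φ = 4.93 × 0.941 × cos(5.34°) = 4.62 W

4.62 W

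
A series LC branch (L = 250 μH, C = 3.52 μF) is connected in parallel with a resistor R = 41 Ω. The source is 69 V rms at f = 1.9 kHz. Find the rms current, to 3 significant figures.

3.72 A

ω = 2πf = 11940 rad/s
X_L = ωL = 2.98 Ω
X_C = 1/(ωC) = 23.8 Ω
Branch 1: Z₁ = R = 41.0 Ω
Branch 2 (series LC): Z₂ = j(X_L − X_C) = −j20.8 Ω
Parallel: Z = Z₁Z₂/(Z₁+Z₂), |Z| = 18.6 Ω, ∠Z = -63.1°
I = V/|Z| = 69/18.6 = 3.72 A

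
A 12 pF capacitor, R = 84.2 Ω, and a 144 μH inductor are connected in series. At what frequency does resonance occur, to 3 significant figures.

ω₀ = 1/√(LC) = 1/√(0.000144 × 1.2e-11) = 2.406e+07 rad/s
f₀ = ω₀/(2π) = 3.83 MHz

3.83 MHz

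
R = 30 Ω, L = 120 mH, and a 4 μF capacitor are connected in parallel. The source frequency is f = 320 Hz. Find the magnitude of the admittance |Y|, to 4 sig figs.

ω = 2πf = 2011 rad/s
X_L = ωL = 241.3 Ω
X_C = 1/(ωC) = 124.3 Ω
Parallel: admittances add. Y = 1/R + 1/(jωL) + jωC
Y = (0.03333 + j0.003898) S
|Y| = 0.03356 S → |Z| = 1/|Y| = 29.80 Ω, ∠Z = −∠Y = -6.670°

33.56 mS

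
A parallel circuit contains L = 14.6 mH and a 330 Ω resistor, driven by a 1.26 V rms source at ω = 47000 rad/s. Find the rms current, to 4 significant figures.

X_L = ωL = 686.2 Ω
Parallel: admittances add. Y = 1/R + 1/(jωL)
Y = (0.003030 − j0.001457) S
|Y| = 0.003363 S → |Z| = 1/|Y| = 297.4 Ω, ∠Z = −∠Y = 25.68°
I = V/|Z| = 1.26/297.4 = 4.237 mA

4.237 mA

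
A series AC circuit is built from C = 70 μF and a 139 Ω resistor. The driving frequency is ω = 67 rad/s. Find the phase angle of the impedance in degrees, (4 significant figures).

X_C = 1/(ωC) = 213.2 Ω
Z = 139.0 − j213.2 Ω
|Z| = √(139.0² + 213.2²) = 254.5 Ω
∠Z = arctan(-213.2/139.0) = -56.90°

-56.90°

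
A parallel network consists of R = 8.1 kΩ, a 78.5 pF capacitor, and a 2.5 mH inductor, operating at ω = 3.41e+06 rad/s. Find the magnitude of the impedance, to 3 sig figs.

5140 Ω

X_L = ωL = 8520 Ω
X_C = 1/(ωC) = 3740 Ω
Parallel: admittances add. Y = 1/R + 1/(jωL) + jωC
Y = (0.000123 + j0.000150) S
|Y| = 0.000195 S → |Z| = 1/|Y| = 5140 Ω, ∠Z = −∠Y = -50.6°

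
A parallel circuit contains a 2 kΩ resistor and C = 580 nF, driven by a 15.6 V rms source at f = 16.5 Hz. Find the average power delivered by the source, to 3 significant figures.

ω = 2πf = 103.7 rad/s
X_C = 1/(ωC) = 16600 Ω
Parallel: admittances add. Y = 1/R + jωC
Y = (0.000500 + j6.01e-05) S
|Y| = 0.000504 S → |Z| = 1/|Y| = 1990 Ω, ∠Z = −∠Y = -6.86°
I = V/|Z| = 7.86 mA
P = VI cos φ = 15.6 × 0.00786 × cos(-6.86°) = 122 mW

122 mW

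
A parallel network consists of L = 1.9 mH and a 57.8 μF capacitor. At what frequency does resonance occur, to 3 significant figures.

480 Hz

ω₀ = 1/√(LC) = 1/√(0.0019 × 5.78e-05) = 3018 rad/s
f₀ = ω₀/(2π) = 480 Hz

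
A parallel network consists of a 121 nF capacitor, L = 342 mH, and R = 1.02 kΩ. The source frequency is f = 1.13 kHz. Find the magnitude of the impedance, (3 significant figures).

928 Ω

ω = 2πf = 7100 rad/s
X_L = ωL = 2430 Ω
X_C = 1/(ωC) = 1160 Ω
Parallel: admittances add. Y = 1/R + 1/(jωL) + jωC
Y = (0.000980 + j0.000447) S
|Y| = 0.00108 S → |Z| = 1/|Y| = 928 Ω, ∠Z = −∠Y = -24.5°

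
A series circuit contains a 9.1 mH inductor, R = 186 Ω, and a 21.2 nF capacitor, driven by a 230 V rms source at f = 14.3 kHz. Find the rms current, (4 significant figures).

663.3 mA

ω = 2πf = 89850 rad/s
X_L = ωL = 817.6 Ω
X_C = 1/(ωC) = 525.0 Ω
Net reactance X = X_L − X_C = 292.6 Ω
Z = 186.0 + j292.6 Ω
|Z| = √(186.0² + 292.6²) = 346.8 Ω
I = V/|Z| = 230/346.8 = 663.3 mA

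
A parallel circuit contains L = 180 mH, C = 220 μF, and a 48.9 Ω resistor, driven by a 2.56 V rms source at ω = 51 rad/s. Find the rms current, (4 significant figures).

255.6 mA

X_L = ωL = 9.180 Ω
X_C = 1/(ωC) = 89.13 Ω
Parallel: admittances add. Y = 1/R + 1/(jωL) + jωC
Y = (0.02045 − j0.09771) S
|Y| = 0.09983 S → |Z| = 1/|Y| = 10.02 Ω, ∠Z = −∠Y = 78.18°
I = V/|Z| = 2.56/10.02 = 255.6 mA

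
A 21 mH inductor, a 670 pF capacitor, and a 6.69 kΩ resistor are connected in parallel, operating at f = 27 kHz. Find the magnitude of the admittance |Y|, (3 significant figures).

224 μS

ω = 2πf = 169600 rad/s
X_L = ωL = 3560 Ω
X_C = 1/(ωC) = 8800 Ω
Parallel: admittances add. Y = 1/R + 1/(jωL) + jωC
Y = (0.000149 − j0.000167) S
|Y| = 0.000224 S → |Z| = 1/|Y| = 4460 Ω, ∠Z = −∠Y = 48.2°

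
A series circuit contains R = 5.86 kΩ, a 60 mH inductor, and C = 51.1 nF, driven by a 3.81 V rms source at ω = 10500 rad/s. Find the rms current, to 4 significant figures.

X_L = ωL = 630.0 Ω
X_C = 1/(ωC) = 1864 Ω
Net reactance X = X_L − X_C = -1234 Ω
Z = 5860 − j1234 Ω
|Z| = √(5860² + 1234²) = 5988 Ω
I = V/|Z| = 3.81/5988 = 636.2 μA

636.2 μA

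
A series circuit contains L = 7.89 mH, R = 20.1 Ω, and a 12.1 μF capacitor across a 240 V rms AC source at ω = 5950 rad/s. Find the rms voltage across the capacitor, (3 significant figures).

X_L = ωL = 46.9 Ω
X_C = 1/(ωC) = 13.9 Ω
Net reactance X = X_L − X_C = 33.1 Ω
Z = 20.1 + j33.1 Ω
|Z| = √(20.1² + 33.1²) = 38.7 Ω
I = V/|Z| = 6.20 A
V_C = I·|Z_C| = 6.20 × 13.9 = 86.2 V

86.2 V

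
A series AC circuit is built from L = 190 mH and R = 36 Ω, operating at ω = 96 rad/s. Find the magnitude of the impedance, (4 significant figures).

40.36 Ω

X_L = ωL = 18.24 Ω
Z = 36.00 + j18.24 Ω
|Z| = √(36.00² + 18.24²) = 40.36 Ω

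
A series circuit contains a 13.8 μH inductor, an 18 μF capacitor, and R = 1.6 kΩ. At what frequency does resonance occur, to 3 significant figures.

10.1 kHz

ω₀ = 1/√(LC) = 1/√(1.38e-05 × 1.8e-05) = 63450 rad/s
f₀ = ω₀/(2π) = 10.1 kHz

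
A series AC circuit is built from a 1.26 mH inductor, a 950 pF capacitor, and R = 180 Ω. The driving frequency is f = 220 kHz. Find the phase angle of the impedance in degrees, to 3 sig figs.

79.6°

ω = 2πf = 1.382e+06 rad/s
X_L = ωL = 1740 Ω
X_C = 1/(ωC) = 762 Ω
Net reactance X = X_L − X_C = 980 Ω
Z = 180 + j980 Ω
|Z| = √(180² + 980²) = 997 Ω
∠Z = arctan(980/180) = 79.6°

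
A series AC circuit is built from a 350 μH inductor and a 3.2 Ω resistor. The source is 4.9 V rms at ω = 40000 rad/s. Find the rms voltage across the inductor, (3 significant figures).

X_L = ωL = 14.0 Ω
Z = 3.20 + j14.0 Ω
|Z| = √(3.20² + 14.0²) = 14.4 Ω
I = V/|Z| = 341 mA
V_L = I·|Z_L| = 0.341 × 14.0 = 4.78 V

4.78 V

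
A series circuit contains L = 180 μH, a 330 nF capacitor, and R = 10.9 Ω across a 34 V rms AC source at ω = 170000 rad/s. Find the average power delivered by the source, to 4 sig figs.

X_L = ωL = 30.60 Ω
X_C = 1/(ωC) = 17.83 Ω
Net reactance X = X_L − X_C = 12.77 Ω
Z = 10.90 + j12.77 Ω
|Z| = √(10.90² + 12.77²) = 16.79 Ω
∠Z = arctan(12.77/10.90) = 49.53°
I = V/|Z| = 2.025 A
P = VI cos φ = 34 × 2.025 × cos(49.53°) = 44.68 W

44.68 W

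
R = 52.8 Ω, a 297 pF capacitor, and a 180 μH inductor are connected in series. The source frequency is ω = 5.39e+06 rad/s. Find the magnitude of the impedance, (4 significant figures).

349.5 Ω

X_L = ωL = 970.2 Ω
X_C = 1/(ωC) = 624.7 Ω
Net reactance X = X_L − X_C = 345.5 Ω
Z = 52.80 + j345.5 Ω
|Z| = √(52.80² + 345.5²) = 349.5 Ω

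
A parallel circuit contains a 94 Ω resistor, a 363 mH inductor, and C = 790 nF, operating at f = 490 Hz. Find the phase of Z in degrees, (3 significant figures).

-8.22°

ω = 2πf = 3079 rad/s
X_L = ωL = 1120 Ω
X_C = 1/(ωC) = 411 Ω
Parallel: admittances add. Y = 1/R + 1/(jωL) + jωC
Y = (0.0106 + j0.00154) S
|Y| = 0.0107 S → |Z| = 1/|Y| = 93.0 Ω, ∠Z = −∠Y = -8.22°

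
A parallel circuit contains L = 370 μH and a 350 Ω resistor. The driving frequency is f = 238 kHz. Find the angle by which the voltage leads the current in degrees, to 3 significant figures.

ω = 2πf = 1.495e+06 rad/s
X_L = ωL = 553 Ω
Parallel: admittances add. Y = 1/R + 1/(jωL)
Y = (0.00286 − j0.00181) S
|Y| = 0.00338 S → |Z| = 1/|Y| = 296 Ω, ∠Z = −∠Y = 32.3°

32.3°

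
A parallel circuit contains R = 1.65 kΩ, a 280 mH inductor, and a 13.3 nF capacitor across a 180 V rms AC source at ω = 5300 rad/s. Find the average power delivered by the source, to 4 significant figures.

19.64 W

X_L = ωL = 1484 Ω
X_C = 1/(ωC) = 14190 Ω
Parallel: admittances add. Y = 1/R + 1/(jωL) + jωC
Y = (0.0006061 − j0.0006034) S
|Y| = 0.0008552 S → |Z| = 1/|Y| = 1169 Ω, ∠Z = −∠Y = 44.87°
I = V/|Z| = 153.9 mA
P = VI cos φ = 180 × 0.1539 × cos(44.87°) = 19.64 W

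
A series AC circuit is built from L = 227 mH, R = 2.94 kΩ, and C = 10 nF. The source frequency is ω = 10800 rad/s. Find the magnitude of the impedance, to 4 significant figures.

X_L = ωL = 2452 Ω
X_C = 1/(ωC) = 9259 Ω
Net reactance X = X_L − X_C = -6808 Ω
Z = 2940 − j6808 Ω
|Z| = √(2940² + 6808²) = 7415 Ω

7415 Ω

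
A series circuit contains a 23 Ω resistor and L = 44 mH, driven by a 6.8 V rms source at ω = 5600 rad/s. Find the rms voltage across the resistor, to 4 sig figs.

X_L = ωL = 246.4 Ω
Z = 23.00 + j246.4 Ω
|Z| = √(23.00² + 246.4²) = 247.5 Ω
I = V/|Z| = 27.48 mA
V_R = I·|Z_R| = 0.02748 × 23.00 = 0.6320 V

0.6320 V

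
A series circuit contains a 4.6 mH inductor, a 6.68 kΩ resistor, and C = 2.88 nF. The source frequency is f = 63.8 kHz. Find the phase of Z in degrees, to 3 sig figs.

ω = 2πf = 400900 rad/s
X_L = ωL = 1840 Ω
X_C = 1/(ωC) = 866 Ω
Net reactance X = X_L − X_C = 978 Ω
Z = 6680 + j978 Ω
|Z| = √(6680² + 978²) = 6750 Ω
∠Z = arctan(978/6680) = 8.33°

8.33°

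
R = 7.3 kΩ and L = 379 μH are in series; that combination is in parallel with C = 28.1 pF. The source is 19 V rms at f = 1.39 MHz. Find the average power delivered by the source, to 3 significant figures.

41.0 mW

ω = 2πf = 8.734e+06 rad/s
X_L = ωL = 3310 Ω
X_C = 1/(ωC) = 4070 Ω
Branch 1 (R+jX_L): Z₁ = 7300 + j3310 Ω, |Z₁| = 8020 Ω
Branch 2 (−jX_C): Z₂ = −j4070 Ω
Parallel: Z = Z₁Z₂/(Z₁+Z₂), |Z| = 4450 Ω, ∠Z = -59.6°
I = V/|Z| = 4.27 mA
P = VI cos φ = 19 × 0.00427 × cos(-59.6°) = 41.0 mW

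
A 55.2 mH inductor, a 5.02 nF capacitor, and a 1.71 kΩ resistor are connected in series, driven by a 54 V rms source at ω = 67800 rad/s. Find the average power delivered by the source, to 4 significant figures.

1.396 W

X_L = ωL = 3743 Ω
X_C = 1/(ωC) = 2938 Ω
Net reactance X = X_L − X_C = 804.5 Ω
Z = 1710 + j804.5 Ω
|Z| = √(1710² + 804.5²) = 1890 Ω
∠Z = arctan(804.5/1710) = 25.19°
I = V/|Z| = 28.57 mA
P = VI cos φ = 54 × 0.02857 × cos(25.19°) = 1.396 W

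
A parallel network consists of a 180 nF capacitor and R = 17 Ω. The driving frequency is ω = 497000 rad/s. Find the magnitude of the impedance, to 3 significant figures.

X_C = 1/(ωC) = 11.2 Ω
Parallel: admittances add. Y = 1/R + jωC
Y = (0.0588 + j0.0895) S
|Y| = 0.107 S → |Z| = 1/|Y| = 9.34 Ω, ∠Z = −∠Y = -56.7°

9.34 Ω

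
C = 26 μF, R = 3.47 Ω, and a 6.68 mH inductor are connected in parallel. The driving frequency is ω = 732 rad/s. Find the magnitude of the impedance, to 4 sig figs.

2.918 Ω

X_L = ωL = 4.890 Ω
X_C = 1/(ωC) = 52.54 Ω
Parallel: admittances add. Y = 1/R + 1/(jωL) + jωC
Y = (0.2882 − j0.1855) S
|Y| = 0.3427 S → |Z| = 1/|Y| = 2.918 Ω, ∠Z = −∠Y = 32.77°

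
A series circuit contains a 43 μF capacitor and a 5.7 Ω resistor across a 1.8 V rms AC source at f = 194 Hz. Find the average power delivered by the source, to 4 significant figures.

46.58 mW

ω = 2πf = 1219 rad/s
X_C = 1/(ωC) = 19.08 Ω
Z = 5.700 − j19.08 Ω
|Z| = √(5.700² + 19.08²) = 19.91 Ω
∠Z = arctan(-19.08/5.700) = -73.37°
I = V/|Z| = 90.40 mA
P = VI cos φ = 1.8 × 0.09040 × cos(-73.37°) = 46.58 mW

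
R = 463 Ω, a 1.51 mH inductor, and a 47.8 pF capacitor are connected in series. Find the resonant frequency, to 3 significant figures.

ω₀ = 1/√(LC) = 1/√(0.00151 × 4.78e-11) = 3.722e+06 rad/s
f₀ = ω₀/(2π) = 592 kHz

592 kHz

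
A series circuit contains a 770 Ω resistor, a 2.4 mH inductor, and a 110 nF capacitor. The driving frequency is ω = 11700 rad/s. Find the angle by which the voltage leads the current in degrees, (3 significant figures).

X_L = ωL = 28.1 Ω
X_C = 1/(ωC) = 777 Ω
Net reactance X = X_L − X_C = -749 Ω
Z = 770 − j749 Ω
|Z| = √(770² + 749²) = 1070 Ω
∠Z = arctan(-749/770) = -44.2°

-44.2°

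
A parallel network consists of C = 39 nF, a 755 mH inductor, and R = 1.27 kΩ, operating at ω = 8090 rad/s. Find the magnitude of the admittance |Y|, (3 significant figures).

802 μS

X_L = ωL = 6110 Ω
X_C = 1/(ωC) = 3170 Ω
Parallel: admittances add. Y = 1/R + 1/(jωL) + jωC
Y = (0.000787 + j0.000152) S
|Y| = 0.000802 S → |Z| = 1/|Y| = 1250 Ω, ∠Z = −∠Y = -10.9°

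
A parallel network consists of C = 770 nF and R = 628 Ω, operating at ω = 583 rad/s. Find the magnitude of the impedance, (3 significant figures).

X_C = 1/(ωC) = 2230 Ω
Parallel: admittances add. Y = 1/R + jωC
Y = (0.00159 + j0.000449) S
|Y| = 0.00165 S → |Z| = 1/|Y| = 604 Ω, ∠Z = −∠Y = -15.7°

604 Ω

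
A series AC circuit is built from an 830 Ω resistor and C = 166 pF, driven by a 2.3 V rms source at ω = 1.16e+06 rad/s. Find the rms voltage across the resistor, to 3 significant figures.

0.363 V

X_C = 1/(ωC) = 5190 Ω
Z = 830 − j5190 Ω
|Z| = √(830² + 5190²) = 5260 Ω
I = V/|Z| = 437 μA
V_R = I·|Z_R| = 0.000437 × 830 = 0.363 V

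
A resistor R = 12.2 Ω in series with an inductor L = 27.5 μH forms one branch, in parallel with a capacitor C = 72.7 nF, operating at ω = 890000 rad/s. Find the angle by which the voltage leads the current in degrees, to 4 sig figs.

X_L = ωL = 24.48 Ω
X_C = 1/(ωC) = 15.46 Ω
Branch 1 (R+jX_L): Z₁ = 12.20 + j24.48 Ω, |Z₁| = 27.35 Ω
Branch 2 (−jX_C): Z₂ = −j15.46 Ω
Parallel: Z = Z₁Z₂/(Z₁+Z₂), |Z| = 27.86 Ω, ∠Z = -62.97°

-62.97°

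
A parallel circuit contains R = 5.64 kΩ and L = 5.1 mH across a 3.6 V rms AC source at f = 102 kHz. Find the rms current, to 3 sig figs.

1.27 mA

ω = 2πf = 640900 rad/s
X_L = ωL = 3270 Ω
Parallel: admittances add. Y = 1/R + 1/(jωL)
Y = (0.000177 − j0.000306) S
|Y| = 0.000354 S → |Z| = 1/|Y| = 2830 Ω, ∠Z = −∠Y = 59.9°
I = V/|Z| = 3.6/2830 = 1.27 mA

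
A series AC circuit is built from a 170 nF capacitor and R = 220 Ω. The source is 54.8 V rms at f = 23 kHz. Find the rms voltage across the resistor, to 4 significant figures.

ω = 2πf = 144500 rad/s
X_C = 1/(ωC) = 40.70 Ω
Z = 220.0 − j40.70 Ω
|Z| = √(220.0² + 40.70²) = 223.7 Ω
I = V/|Z| = 244.9 mA
V_R = I·|Z_R| = 0.2449 × 220.0 = 53.89 V

53.89 V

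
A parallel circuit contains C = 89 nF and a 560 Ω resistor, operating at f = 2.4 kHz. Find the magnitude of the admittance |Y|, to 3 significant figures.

ω = 2πf = 15080 rad/s
X_C = 1/(ωC) = 745 Ω
Parallel: admittances add. Y = 1/R + jωC
Y = (0.00179 + j0.00134) S
|Y| = 0.00223 S → |Z| = 1/|Y| = 448 Ω, ∠Z = −∠Y = -36.9°

2.23 mS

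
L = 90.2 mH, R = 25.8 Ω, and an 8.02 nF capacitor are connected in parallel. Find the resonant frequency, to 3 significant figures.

ω₀ = 1/√(LC) = 1/√(0.0902 × 8.02e-09) = 37180 rad/s
f₀ = ω₀/(2π) = 5.92 kHz

5.92 kHz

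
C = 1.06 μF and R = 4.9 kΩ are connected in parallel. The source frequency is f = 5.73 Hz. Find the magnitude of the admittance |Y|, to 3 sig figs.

208 μS

ω = 2πf = 36.00 rad/s
X_C = 1/(ωC) = 26200 Ω
Parallel: admittances add. Y = 1/R + jωC
Y = (0.000204 + j3.82e-05) S
|Y| = 0.000208 S → |Z| = 1/|Y| = 4820 Ω, ∠Z = −∠Y = -10.6°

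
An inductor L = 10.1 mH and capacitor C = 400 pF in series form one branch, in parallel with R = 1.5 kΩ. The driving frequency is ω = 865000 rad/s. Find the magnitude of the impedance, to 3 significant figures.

X_L = ωL = 8740 Ω
X_C = 1/(ωC) = 2890 Ω
Branch 1: Z₁ = R = 1500 Ω
Branch 2 (series LC): Z₂ = j(X_L − X_C) = j5850 Ω
Parallel: Z = Z₁Z₂/(Z₁+Z₂), |Z| = 1450 Ω, ∠Z = 14.4°

1450 Ω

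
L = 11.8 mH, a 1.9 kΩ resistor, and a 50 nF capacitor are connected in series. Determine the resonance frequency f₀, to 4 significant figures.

ω₀ = 1/√(LC) = 1/√(0.0118 × 5e-08) = 41170 rad/s
f₀ = ω₀/(2π) = 6.552 kHz

6.552 kHz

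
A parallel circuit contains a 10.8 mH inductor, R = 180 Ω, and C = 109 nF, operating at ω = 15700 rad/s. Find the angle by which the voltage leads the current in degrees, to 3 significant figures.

37.0°

X_L = ωL = 170 Ω
X_C = 1/(ωC) = 584 Ω
Parallel: admittances add. Y = 1/R + 1/(jωL) + jωC
Y = (0.00556 − j0.00419) S
|Y| = 0.00696 S → |Z| = 1/|Y| = 144 Ω, ∠Z = −∠Y = 37.0°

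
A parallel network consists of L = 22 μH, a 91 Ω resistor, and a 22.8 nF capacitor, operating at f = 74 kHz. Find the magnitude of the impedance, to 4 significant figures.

11.38 Ω

ω = 2πf = 465000 rad/s
X_L = ωL = 10.23 Ω
X_C = 1/(ωC) = 94.33 Ω
Parallel: admittances add. Y = 1/R + 1/(jωL) + jωC
Y = (0.01099 − j0.08716) S
|Y| = 0.08785 S → |Z| = 1/|Y| = 11.38 Ω, ∠Z = −∠Y = 82.81°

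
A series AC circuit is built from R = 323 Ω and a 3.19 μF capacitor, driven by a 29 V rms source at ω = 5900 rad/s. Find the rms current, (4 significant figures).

X_C = 1/(ωC) = 53.13 Ω
Z = 323.0 − j53.13 Ω
|Z| = √(323.0² + 53.13²) = 327.3 Ω
I = V/|Z| = 29/327.3 = 88.59 mA

88.59 mA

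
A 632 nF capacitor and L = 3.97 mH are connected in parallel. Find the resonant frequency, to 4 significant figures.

3.177 kHz

ω₀ = 1/√(LC) = 1/√(0.00397 × 6.32e-07) = 19960 rad/s
f₀ = ω₀/(2π) = 3.177 kHz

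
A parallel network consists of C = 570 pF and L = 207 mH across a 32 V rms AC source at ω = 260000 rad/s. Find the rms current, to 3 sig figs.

X_L = ωL = 53800 Ω
X_C = 1/(ωC) = 6750 Ω
Parallel: admittances add. Y = 1/(jωL) + jωC
Y = (0 + j0.000130) S
|Y| = 0.000130 S → |Z| = 1/|Y| = 7710 Ω, ∠Z = −∠Y = -90.0°
I = V/|Z| = 32/7710 = 4.15 mA

4.15 mA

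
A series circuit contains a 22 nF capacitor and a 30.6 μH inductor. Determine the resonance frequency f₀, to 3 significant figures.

ω₀ = 1/√(LC) = 1/√(3.06e-05 × 2.2e-08) = 1.219e+06 rad/s
f₀ = ω₀/(2π) = 194 kHz

194 kHz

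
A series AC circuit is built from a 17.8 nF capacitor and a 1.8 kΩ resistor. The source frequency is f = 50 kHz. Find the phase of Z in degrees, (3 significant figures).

-5.67°

ω = 2πf = 314200 rad/s
X_C = 1/(ωC) = 179 Ω
Z = 1800 − j179 Ω
|Z| = √(1800² + 179²) = 1810 Ω
∠Z = arctan(-179/1800) = -5.67°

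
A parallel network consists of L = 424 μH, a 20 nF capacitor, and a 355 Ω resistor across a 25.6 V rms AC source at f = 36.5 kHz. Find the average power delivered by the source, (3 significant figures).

ω = 2πf = 229300 rad/s
X_L = ωL = 97.2 Ω
X_C = 1/(ωC) = 218 Ω
Parallel: admittances add. Y = 1/R + 1/(jωL) + jωC
Y = (0.00282 − j0.00570) S
|Y| = 0.00636 S → |Z| = 1/|Y| = 157 Ω, ∠Z = −∠Y = 63.7°
I = V/|Z| = 163 mA
P = VI cos φ = 25.6 × 0.163 × cos(63.7°) = 1.85 W

1.85 W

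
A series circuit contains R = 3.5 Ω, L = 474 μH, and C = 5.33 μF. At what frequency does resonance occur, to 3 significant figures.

ω₀ = 1/√(LC) = 1/√(0.000474 × 5.33e-06) = 19900 rad/s
f₀ = ω₀/(2π) = 3.17 kHz

3.17 kHz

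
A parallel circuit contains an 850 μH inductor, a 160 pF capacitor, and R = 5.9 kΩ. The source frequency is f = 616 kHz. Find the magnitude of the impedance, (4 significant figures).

2793 Ω

ω = 2πf = 3.87e+06 rad/s
X_L = ωL = 3290 Ω
X_C = 1/(ωC) = 1615 Ω
Parallel: admittances add. Y = 1/R + 1/(jωL) + jωC
Y = (0.0001695 + j0.0003153) S
|Y| = 0.0003580 S → |Z| = 1/|Y| = 2793 Ω, ∠Z = −∠Y = -61.74°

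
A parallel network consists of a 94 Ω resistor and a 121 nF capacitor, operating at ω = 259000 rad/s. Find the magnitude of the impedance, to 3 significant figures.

30.2 Ω

X_C = 1/(ωC) = 31.9 Ω
Parallel: admittances add. Y = 1/R + jωC
Y = (0.0106 + j0.0313) S
|Y| = 0.0331 S → |Z| = 1/|Y| = 30.2 Ω, ∠Z = −∠Y = -71.2°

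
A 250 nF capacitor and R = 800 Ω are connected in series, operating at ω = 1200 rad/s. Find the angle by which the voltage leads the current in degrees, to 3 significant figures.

-76.5°

X_C = 1/(ωC) = 3330 Ω
Z = 800 − j3330 Ω
|Z| = √(800² + 3330²) = 3430 Ω
∠Z = arctan(-3330/800) = -76.5°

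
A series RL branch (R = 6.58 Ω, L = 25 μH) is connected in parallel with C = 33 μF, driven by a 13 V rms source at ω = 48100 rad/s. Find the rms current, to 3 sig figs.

X_L = ωL = 1.20 Ω
X_C = 1/(ωC) = 0.630 Ω
Branch 1 (R+jX_L): Z₁ = 6.58 + j1.20 Ω, |Z₁| = 6.69 Ω
Branch 2 (−jX_C): Z₂ = −j0.630 Ω
Parallel: Z = Z₁Z₂/(Z₁+Z₂), |Z| = 0.638 Ω, ∠Z = -84.6°
I = V/|Z| = 13/0.638 = 20.4 A

20.4 A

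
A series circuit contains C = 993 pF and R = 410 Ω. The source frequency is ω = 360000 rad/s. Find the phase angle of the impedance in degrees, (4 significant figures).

X_C = 1/(ωC) = 2797 Ω
Z = 410.0 − j2797 Ω
|Z| = √(410.0² + 2797²) = 2827 Ω
∠Z = arctan(-2797/410.0) = -81.66°

-81.66°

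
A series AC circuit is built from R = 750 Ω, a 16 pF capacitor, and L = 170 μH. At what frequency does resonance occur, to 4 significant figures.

3.052 MHz

ω₀ = 1/√(LC) = 1/√(0.00017 × 1.6e-11) = 1.917e+07 rad/s
f₀ = ω₀/(2π) = 3.052 MHz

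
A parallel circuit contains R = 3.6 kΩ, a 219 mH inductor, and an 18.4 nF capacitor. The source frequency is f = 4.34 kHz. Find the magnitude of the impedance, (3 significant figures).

2300 Ω

ω = 2πf = 27270 rad/s
X_L = ωL = 5970 Ω
X_C = 1/(ωC) = 1990 Ω
Parallel: admittances add. Y = 1/R + 1/(jωL) + jωC
Y = (0.000278 + j0.000334) S
|Y| = 0.000435 S → |Z| = 1/|Y| = 2300 Ω, ∠Z = −∠Y = -50.3°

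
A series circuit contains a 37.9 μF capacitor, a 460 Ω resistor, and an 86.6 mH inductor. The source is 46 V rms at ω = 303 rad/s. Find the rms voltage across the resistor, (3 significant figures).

X_L = ωL = 26.2 Ω
X_C = 1/(ωC) = 87.1 Ω
Net reactance X = X_L − X_C = -60.8 Ω
Z = 460 − j60.8 Ω
|Z| = √(460² + 60.8²) = 464 Ω
I = V/|Z| = 99.1 mA
V_R = I·|Z_R| = 0.0991 × 460 = 45.6 V

45.6 V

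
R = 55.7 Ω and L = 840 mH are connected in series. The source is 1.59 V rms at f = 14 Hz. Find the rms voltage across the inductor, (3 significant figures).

1.27 V

ω = 2πf = 87.96 rad/s
X_L = ωL = 73.9 Ω
Z = 55.7 + j73.9 Ω
|Z| = √(55.7² + 73.9²) = 92.5 Ω
I = V/|Z| = 17.2 mA
V_L = I·|Z_L| = 0.0172 × 73.9 = 1.27 V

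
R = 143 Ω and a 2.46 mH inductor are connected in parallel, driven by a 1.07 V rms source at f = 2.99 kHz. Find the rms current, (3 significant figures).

24.3 mA

ω = 2πf = 18790 rad/s
X_L = ωL = 46.2 Ω
Parallel: admittances add. Y = 1/R + 1/(jωL)
Y = (0.00699 − j0.0216) S
|Y| = 0.0227 S → |Z| = 1/|Y| = 44.0 Ω, ∠Z = −∠Y = 72.1°
I = V/|Z| = 1.07/44.0 = 24.3 mA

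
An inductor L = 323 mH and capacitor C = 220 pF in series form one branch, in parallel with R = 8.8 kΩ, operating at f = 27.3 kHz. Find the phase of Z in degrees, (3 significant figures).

16.9°

ω = 2πf = 171500 rad/s
X_L = ωL = 55400 Ω
X_C = 1/(ωC) = 26500 Ω
Branch 1: Z₁ = R = 8800 Ω
Branch 2 (series LC): Z₂ = j(X_L − X_C) = j28900 Ω
Parallel: Z = Z₁Z₂/(Z₁+Z₂), |Z| = 8420 Ω, ∠Z = 16.9°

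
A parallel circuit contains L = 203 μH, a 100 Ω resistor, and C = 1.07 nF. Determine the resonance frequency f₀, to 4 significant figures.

ω₀ = 1/√(LC) = 1/√(0.000203 × 1.07e-09) = 2.146e+06 rad/s
f₀ = ω₀/(2π) = 341.5 kHz

341.5 kHz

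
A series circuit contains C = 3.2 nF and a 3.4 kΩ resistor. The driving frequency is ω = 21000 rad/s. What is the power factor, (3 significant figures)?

X_C = 1/(ωC) = 14900 Ω
Z = 3400 − j14900 Ω
|Z| = √(3400² + 14900²) = 15300 Ω
∠Z = arctan(-14900/3400) = -77.1°
cos φ = cos(-77.1°) = 0.223

0.223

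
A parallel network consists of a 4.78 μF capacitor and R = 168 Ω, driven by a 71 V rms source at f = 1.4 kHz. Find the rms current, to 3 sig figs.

3.02 A

ω = 2πf = 8796 rad/s
X_C = 1/(ωC) = 23.8 Ω
Parallel: admittances add. Y = 1/R + jωC
Y = (0.00595 + j0.0420) S
|Y| = 0.0425 S → |Z| = 1/|Y| = 23.5 Ω, ∠Z = −∠Y = -81.9°
I = V/|Z| = 71/23.5 = 3.02 A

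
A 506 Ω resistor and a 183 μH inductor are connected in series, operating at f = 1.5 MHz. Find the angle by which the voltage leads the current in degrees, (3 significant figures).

ω = 2πf = 9.425e+06 rad/s
X_L = ωL = 1720 Ω
Z = 506 + j1720 Ω
|Z| = √(506² + 1720²) = 1800 Ω
∠Z = arctan(1720/506) = 73.6°

73.6°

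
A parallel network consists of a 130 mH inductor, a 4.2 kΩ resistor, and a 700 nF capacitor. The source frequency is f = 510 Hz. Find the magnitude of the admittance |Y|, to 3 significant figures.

285 μS

ω = 2πf = 3204 rad/s
X_L = ωL = 417 Ω
X_C = 1/(ωC) = 446 Ω
Parallel: admittances add. Y = 1/R + 1/(jωL) + jωC
Y = (0.000238 − j0.000157) S
|Y| = 0.000285 S → |Z| = 1/|Y| = 3500 Ω, ∠Z = −∠Y = 33.5°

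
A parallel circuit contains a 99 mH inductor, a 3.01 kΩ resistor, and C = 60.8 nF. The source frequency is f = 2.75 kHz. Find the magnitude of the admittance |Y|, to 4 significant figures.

572.3 μS

ω = 2πf = 17280 rad/s
X_L = ωL = 1711 Ω
X_C = 1/(ωC) = 951.9 Ω
Parallel: admittances add. Y = 1/R + 1/(jωL) + jωC
Y = (0.0003322 + j0.0004660) S
|Y| = 0.0005723 S → |Z| = 1/|Y| = 1747 Ω, ∠Z = −∠Y = -54.51°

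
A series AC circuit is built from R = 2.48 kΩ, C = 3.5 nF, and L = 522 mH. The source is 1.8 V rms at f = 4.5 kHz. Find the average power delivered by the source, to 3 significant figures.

ω = 2πf = 28270 rad/s
X_L = ωL = 14800 Ω
X_C = 1/(ωC) = 10100 Ω
Net reactance X = X_L − X_C = 4650 Ω
Z = 2480 + j4650 Ω
|Z| = √(2480² + 4650²) = 5270 Ω
∠Z = arctan(4650/2480) = 61.9°
I = V/|Z| = 341 μA
P = VI cos φ = 1.8 × 0.000341 × cos(61.9°) = 289 μW

289 μW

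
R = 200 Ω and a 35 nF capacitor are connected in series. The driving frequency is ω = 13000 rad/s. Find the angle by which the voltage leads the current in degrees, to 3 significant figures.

X_C = 1/(ωC) = 2200 Ω
Z = 200 − j2200 Ω
|Z| = √(200² + 2200²) = 2210 Ω
∠Z = arctan(-2200/200) = -84.8°

-84.8°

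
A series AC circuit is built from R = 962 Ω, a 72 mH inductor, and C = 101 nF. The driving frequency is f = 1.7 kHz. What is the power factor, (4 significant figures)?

0.9868

ω = 2πf = 10680 rad/s
X_L = ωL = 769.1 Ω
X_C = 1/(ωC) = 926.9 Ω
Net reactance X = X_L − X_C = -157.9 Ω
Z = 962.0 − j157.9 Ω
|Z| = √(962.0² + 157.9²) = 974.9 Ω
∠Z = arctan(-157.9/962.0) = -9.320°
cos φ = cos(-9.320°) = 0.9868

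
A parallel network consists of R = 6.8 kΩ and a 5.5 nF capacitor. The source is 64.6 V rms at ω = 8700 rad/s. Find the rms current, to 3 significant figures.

9.99 mA

X_C = 1/(ωC) = 20900 Ω
Parallel: admittances add. Y = 1/R + jωC
Y = (0.000147 + j4.78e-05) S
|Y| = 0.000155 S → |Z| = 1/|Y| = 6470 Ω, ∠Z = −∠Y = -18.0°
I = V/|Z| = 64.6/6470 = 9.99 mA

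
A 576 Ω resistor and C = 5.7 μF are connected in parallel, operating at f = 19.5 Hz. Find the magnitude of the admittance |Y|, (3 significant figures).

1.87 mS

ω = 2πf = 122.5 rad/s
X_C = 1/(ωC) = 1430 Ω
Parallel: admittances add. Y = 1/R + jωC
Y = (0.00174 + j0.000698) S
|Y| = 0.00187 S → |Z| = 1/|Y| = 534 Ω, ∠Z = −∠Y = -21.9°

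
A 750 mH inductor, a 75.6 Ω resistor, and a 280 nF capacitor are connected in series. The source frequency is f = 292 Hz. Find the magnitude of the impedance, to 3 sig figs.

576 Ω

ω = 2πf = 1835 rad/s
X_L = ωL = 1380 Ω
X_C = 1/(ωC) = 1950 Ω
Net reactance X = X_L − X_C = -571 Ω
Z = 75.6 − j571 Ω
|Z| = √(75.6² + 571²) = 576 Ω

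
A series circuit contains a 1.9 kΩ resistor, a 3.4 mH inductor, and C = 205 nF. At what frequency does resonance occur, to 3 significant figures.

ω₀ = 1/√(LC) = 1/√(0.0034 × 2.05e-07) = 37880 rad/s
f₀ = ω₀/(2π) = 6.03 kHz

6.03 kHz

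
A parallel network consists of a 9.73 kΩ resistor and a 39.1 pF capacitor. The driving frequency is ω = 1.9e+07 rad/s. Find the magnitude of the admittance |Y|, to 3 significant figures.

750 μS

X_C = 1/(ωC) = 1350 Ω
Parallel: admittances add. Y = 1/R + jωC
Y = (0.000103 + j0.000743) S
|Y| = 0.000750 S → |Z| = 1/|Y| = 1330 Ω, ∠Z = −∠Y = -82.1°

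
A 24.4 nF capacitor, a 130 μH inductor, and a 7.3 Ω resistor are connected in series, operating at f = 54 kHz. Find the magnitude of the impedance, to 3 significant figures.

ω = 2πf = 339300 rad/s
X_L = ωL = 44.1 Ω
X_C = 1/(ωC) = 121 Ω
Net reactance X = X_L − X_C = -76.7 Ω
Z = 7.30 − j76.7 Ω
|Z| = √(7.30² + 76.7²) = 77.0 Ω

77.0 Ω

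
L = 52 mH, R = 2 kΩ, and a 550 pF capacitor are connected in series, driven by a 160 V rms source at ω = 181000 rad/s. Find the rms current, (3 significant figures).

76.3 mA

X_L = ωL = 9410 Ω
X_C = 1/(ωC) = 10000 Ω
Net reactance X = X_L − X_C = -633 Ω
Z = 2000 − j633 Ω
|Z| = √(2000² + 633²) = 2100 Ω
I = V/|Z| = 160/2100 = 76.3 mA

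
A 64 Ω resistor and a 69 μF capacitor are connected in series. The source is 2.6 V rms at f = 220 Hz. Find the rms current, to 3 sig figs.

ω = 2πf = 1382 rad/s
X_C = 1/(ωC) = 10.5 Ω
Z = 64.0 − j10.5 Ω
|Z| = √(64.0² + 10.5²) = 64.9 Ω
I = V/|Z| = 2.6/64.9 = 40.1 mA

40.1 mA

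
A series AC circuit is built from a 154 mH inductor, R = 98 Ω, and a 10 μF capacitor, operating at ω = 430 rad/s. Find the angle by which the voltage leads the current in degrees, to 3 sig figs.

-59.5°

X_L = ωL = 66.2 Ω
X_C = 1/(ωC) = 233 Ω
Net reactance X = X_L − X_C = -166 Ω
Z = 98.0 − j166 Ω
|Z| = √(98.0² + 166²) = 193 Ω
∠Z = arctan(-166/98.0) = -59.5°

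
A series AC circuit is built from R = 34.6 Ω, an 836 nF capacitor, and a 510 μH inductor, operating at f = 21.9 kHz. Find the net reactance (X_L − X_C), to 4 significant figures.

61.48 Ω

ω = 2πf = 137600 rad/s
X_L = ωL = 70.18 Ω
X_C = 1/(ωC) = 8.693 Ω
X = 70.18 − 8.693 = 61.48 Ω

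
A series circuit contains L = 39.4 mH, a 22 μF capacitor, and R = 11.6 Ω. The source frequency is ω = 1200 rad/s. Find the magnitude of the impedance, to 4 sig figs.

14.93 Ω

X_L = ωL = 47.28 Ω
X_C = 1/(ωC) = 37.88 Ω
Net reactance X = X_L − X_C = 9.401 Ω
Z = 11.60 + j9.401 Ω
|Z| = √(11.60² + 9.401²) = 14.93 Ω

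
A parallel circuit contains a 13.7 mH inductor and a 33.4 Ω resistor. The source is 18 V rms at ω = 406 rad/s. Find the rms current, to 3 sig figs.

X_L = ωL = 5.56 Ω
Parallel: admittances add. Y = 1/R + 1/(jωL)
Y = (0.0299 − j0.180) S
|Y| = 0.182 S → |Z| = 1/|Y| = 5.49 Ω, ∠Z = −∠Y = 80.5°
I = V/|Z| = 18/5.49 = 3.28 A

3.28 A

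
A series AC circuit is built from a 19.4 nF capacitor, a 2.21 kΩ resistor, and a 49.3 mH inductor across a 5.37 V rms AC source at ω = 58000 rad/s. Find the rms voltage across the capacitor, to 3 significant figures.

X_L = ωL = 2860 Ω
X_C = 1/(ωC) = 889 Ω
Net reactance X = X_L − X_C = 1970 Ω
Z = 2210 + j1970 Ω
|Z| = √(2210² + 1970²) = 2960 Ω
I = V/|Z| = 1.81 mA
V_C = I·|Z_C| = 0.00181 × 889 = 1.61 V

1.61 V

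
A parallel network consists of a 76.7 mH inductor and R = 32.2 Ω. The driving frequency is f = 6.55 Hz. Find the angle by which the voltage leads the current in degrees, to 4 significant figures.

84.40°

ω = 2πf = 41.15 rad/s
X_L = ωL = 3.157 Ω
Parallel: admittances add. Y = 1/R + 1/(jωL)
Y = (0.03106 − j0.3168) S
|Y| = 0.3183 S → |Z| = 1/|Y| = 3.142 Ω, ∠Z = −∠Y = 84.40°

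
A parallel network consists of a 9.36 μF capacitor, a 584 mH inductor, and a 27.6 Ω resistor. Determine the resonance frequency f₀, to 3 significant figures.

ω₀ = 1/√(LC) = 1/√(0.584 × 9.36e-06) = 427.7 rad/s
f₀ = ω₀/(2π) = 68.1 Hz

68.1 Hz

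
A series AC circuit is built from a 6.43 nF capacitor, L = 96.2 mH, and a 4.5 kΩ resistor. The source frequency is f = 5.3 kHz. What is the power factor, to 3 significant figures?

ω = 2πf = 33300 rad/s
X_L = ωL = 3200 Ω
X_C = 1/(ωC) = 4670 Ω
Net reactance X = X_L − X_C = -1470 Ω
Z = 4500 − j1470 Ω
|Z| = √(4500² + 1470²) = 4730 Ω
∠Z = arctan(-1470/4500) = -18.1°
cos φ = cos(-18.1°) = 0.951

0.951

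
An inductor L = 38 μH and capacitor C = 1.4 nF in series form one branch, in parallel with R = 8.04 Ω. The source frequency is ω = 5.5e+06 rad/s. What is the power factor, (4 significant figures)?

0.9949

X_L = ωL = 209.0 Ω
X_C = 1/(ωC) = 129.9 Ω
Branch 1: Z₁ = R = 8.040 Ω
Branch 2 (series LC): Z₂ = j(X_L − X_C) = j79.13 Ω
Parallel: Z = Z₁Z₂/(Z₁+Z₂), |Z| = 7.999 Ω, ∠Z = 5.802°
cos φ = cos(5.802°) = 0.9949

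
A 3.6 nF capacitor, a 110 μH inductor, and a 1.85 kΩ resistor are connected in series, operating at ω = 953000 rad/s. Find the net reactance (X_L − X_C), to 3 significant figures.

X_L = ωL = 105 Ω
X_C = 1/(ωC) = 291 Ω
X = 105 − 291 = -187 Ω

-187 Ω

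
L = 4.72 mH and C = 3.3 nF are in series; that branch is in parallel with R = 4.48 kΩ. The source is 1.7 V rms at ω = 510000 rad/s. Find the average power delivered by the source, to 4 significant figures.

645.1 μW

X_L = ωL = 2407 Ω
X_C = 1/(ωC) = 594.2 Ω
Branch 1: Z₁ = R = 4480 Ω
Branch 2 (series LC): Z₂ = j(X_L − X_C) = j1813 Ω
Parallel: Z = Z₁Z₂/(Z₁+Z₂), |Z| = 1681 Ω, ∠Z = 67.97°
I = V/|Z| = 1.012 mA
P = VI cos φ = 1.7 × 0.001012 × cos(67.97°) = 645.1 μW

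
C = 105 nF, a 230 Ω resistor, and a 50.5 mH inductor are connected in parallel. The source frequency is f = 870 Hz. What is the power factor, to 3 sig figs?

0.819

ω = 2πf = 5466 rad/s
X_L = ωL = 276 Ω
X_C = 1/(ωC) = 1740 Ω
Parallel: admittances add. Y = 1/R + 1/(jωL) + jωC
Y = (0.00435 − j0.00305) S
|Y| = 0.00531 S → |Z| = 1/|Y| = 188 Ω, ∠Z = −∠Y = 35.0°
cos φ = cos(35.0°) = 0.819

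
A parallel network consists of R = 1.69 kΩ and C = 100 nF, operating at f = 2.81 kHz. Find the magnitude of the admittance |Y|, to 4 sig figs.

ω = 2πf = 17660 rad/s
X_C = 1/(ωC) = 566.4 Ω
Parallel: admittances add. Y = 1/R + jωC
Y = (0.0005917 + j0.001766) S
|Y| = 0.001862 S → |Z| = 1/|Y| = 537.0 Ω, ∠Z = −∠Y = -71.47°

1.862 mS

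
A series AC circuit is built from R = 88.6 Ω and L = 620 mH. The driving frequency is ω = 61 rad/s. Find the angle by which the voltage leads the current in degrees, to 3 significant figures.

23.1°

X_L = ωL = 37.8 Ω
Z = 88.6 + j37.8 Ω
|Z| = √(88.6² + 37.8²) = 96.3 Ω
∠Z = arctan(37.8/88.6) = 23.1°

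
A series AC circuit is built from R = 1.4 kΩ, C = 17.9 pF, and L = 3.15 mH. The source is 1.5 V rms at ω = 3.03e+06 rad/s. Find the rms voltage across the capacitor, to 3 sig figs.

3.07 V

X_L = ωL = 9540 Ω
X_C = 1/(ωC) = 18400 Ω
Net reactance X = X_L − X_C = -8890 Ω
Z = 1400 − j8890 Ω
|Z| = √(1400² + 8890²) = 9000 Ω
I = V/|Z| = 167 μA
V_C = I·|Z_C| = 0.000167 × 18400 = 3.07 V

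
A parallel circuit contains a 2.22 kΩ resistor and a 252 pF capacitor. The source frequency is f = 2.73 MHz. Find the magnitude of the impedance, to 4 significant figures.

230.1 Ω

ω = 2πf = 1.715e+07 rad/s
X_C = 1/(ωC) = 231.3 Ω
Parallel: admittances add. Y = 1/R + jωC
Y = (0.0004505 + j0.004323) S
|Y| = 0.004346 S → |Z| = 1/|Y| = 230.1 Ω, ∠Z = −∠Y = -84.05°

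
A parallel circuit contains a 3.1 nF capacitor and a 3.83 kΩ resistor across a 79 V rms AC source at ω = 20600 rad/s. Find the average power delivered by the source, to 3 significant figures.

X_C = 1/(ωC) = 15700 Ω
Parallel: admittances add. Y = 1/R + jωC
Y = (0.000261 + j6.39e-05) S
|Y| = 0.000269 S → |Z| = 1/|Y| = 3720 Ω, ∠Z = −∠Y = -13.7°
I = V/|Z| = 21.2 mA
P = VI cos φ = 79 × 0.0212 × cos(-13.7°) = 1.63 W

1.63 W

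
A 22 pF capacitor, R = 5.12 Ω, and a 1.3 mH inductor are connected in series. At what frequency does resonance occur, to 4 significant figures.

ω₀ = 1/√(LC) = 1/√(0.0013 × 2.2e-11) = 5.913e+06 rad/s
f₀ = ω₀/(2π) = 941.1 kHz

941.1 kHz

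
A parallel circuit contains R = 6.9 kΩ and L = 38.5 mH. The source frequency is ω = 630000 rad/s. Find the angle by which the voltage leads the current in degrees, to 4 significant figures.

X_L = ωL = 24260 Ω
Parallel: admittances add. Y = 1/R + 1/(jωL)
Y = (0.0001449 − j4.123e-05) S
|Y| = 0.0001507 S → |Z| = 1/|Y| = 6637 Ω, ∠Z = −∠Y = 15.88°

15.88°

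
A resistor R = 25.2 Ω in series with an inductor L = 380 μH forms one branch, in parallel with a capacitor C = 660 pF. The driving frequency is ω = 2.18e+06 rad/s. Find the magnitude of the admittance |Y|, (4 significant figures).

235.6 μS

X_L = ωL = 828.4 Ω
X_C = 1/(ωC) = 695.0 Ω
Branch 1 (R+jX_L): Z₁ = 25.20 + j828.4 Ω, |Z₁| = 828.8 Ω
Branch 2 (−jX_C): Z₂ = −j695.0 Ω
Parallel: Z = Z₁Z₂/(Z₁+Z₂), |Z| = 4244 Ω, ∠Z = -81.04°
|Y| = 1/|Z| = 235.6 μS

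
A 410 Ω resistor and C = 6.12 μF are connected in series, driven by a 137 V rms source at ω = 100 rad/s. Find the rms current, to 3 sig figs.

X_C = 1/(ωC) = 1630 Ω
Z = 410 − j1630 Ω
|Z| = √(410² + 1630²) = 1680 Ω
I = V/|Z| = 137/1680 = 81.3 mA

81.3 mA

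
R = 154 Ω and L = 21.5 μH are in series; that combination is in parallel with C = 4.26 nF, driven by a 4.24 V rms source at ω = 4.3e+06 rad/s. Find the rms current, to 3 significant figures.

68.6 mA

X_L = ωL = 92.5 Ω
X_C = 1/(ωC) = 54.6 Ω
Branch 1 (R+jX_L): Z₁ = 154 + j92.5 Ω, |Z₁| = 180 Ω
Branch 2 (−jX_C): Z₂ = −j54.6 Ω
Parallel: Z = Z₁Z₂/(Z₁+Z₂), |Z| = 61.8 Ω, ∠Z = -72.8°
I = V/|Z| = 4.24/61.8 = 68.6 mA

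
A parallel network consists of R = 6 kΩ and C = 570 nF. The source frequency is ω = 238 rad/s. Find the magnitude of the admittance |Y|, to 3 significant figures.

215 μS

X_C = 1/(ωC) = 7370 Ω
Parallel: admittances add. Y = 1/R + jωC
Y = (0.000167 + j0.000136) S
|Y| = 0.000215 S → |Z| = 1/|Y| = 4650 Ω, ∠Z = −∠Y = -39.1°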